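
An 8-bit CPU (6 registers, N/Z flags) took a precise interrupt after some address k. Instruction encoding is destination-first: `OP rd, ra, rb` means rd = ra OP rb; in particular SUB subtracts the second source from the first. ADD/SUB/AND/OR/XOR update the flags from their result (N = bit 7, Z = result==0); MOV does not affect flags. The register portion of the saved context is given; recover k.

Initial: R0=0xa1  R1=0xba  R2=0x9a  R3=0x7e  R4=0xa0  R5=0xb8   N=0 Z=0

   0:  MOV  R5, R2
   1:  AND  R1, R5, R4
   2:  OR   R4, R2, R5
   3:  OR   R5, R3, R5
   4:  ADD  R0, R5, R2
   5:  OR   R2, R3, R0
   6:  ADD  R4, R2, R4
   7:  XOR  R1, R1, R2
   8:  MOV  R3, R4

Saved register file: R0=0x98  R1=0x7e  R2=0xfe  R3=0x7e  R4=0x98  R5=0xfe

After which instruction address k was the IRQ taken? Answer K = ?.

after  0: R0=0xa1 R1=0xba R2=0x9a R3=0x7e R4=0xa0 R5=0x9a  N=0 Z=0
after  1: R0=0xa1 R1=0x80 R2=0x9a R3=0x7e R4=0xa0 R5=0x9a  N=1 Z=0
after  2: R0=0xa1 R1=0x80 R2=0x9a R3=0x7e R4=0x9a R5=0x9a  N=1 Z=0
after  3: R0=0xa1 R1=0x80 R2=0x9a R3=0x7e R4=0x9a R5=0xfe  N=1 Z=0
after  4: R0=0x98 R1=0x80 R2=0x9a R3=0x7e R4=0x9a R5=0xfe  N=1 Z=0
after  5: R0=0x98 R1=0x80 R2=0xfe R3=0x7e R4=0x9a R5=0xfe  N=1 Z=0
after  6: R0=0x98 R1=0x80 R2=0xfe R3=0x7e R4=0x98 R5=0xfe  N=1 Z=0
after  7: R0=0x98 R1=0x7e R2=0xfe R3=0x7e R4=0x98 R5=0xfe  N=0 Z=0
-- IRQ taken; context saved, return-PC = 8 --

K = 7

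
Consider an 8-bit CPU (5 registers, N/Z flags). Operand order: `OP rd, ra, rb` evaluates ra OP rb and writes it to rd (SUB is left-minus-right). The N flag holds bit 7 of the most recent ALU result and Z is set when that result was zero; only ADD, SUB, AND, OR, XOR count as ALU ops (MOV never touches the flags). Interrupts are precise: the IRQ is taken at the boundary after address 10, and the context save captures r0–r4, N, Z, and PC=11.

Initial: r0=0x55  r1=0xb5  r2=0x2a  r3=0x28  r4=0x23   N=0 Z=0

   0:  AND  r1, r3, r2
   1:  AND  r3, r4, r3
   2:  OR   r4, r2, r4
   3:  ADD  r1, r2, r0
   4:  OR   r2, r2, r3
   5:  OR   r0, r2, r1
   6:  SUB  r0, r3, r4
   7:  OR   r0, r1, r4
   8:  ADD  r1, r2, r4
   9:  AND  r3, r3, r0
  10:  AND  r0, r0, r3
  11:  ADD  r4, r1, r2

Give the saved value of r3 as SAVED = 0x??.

after  0: r0=0x55 r1=0x28 r2=0x2a r3=0x28 r4=0x23  N=0 Z=0
after  1: r0=0x55 r1=0x28 r2=0x2a r3=0x20 r4=0x23  N=0 Z=0
after  2: r0=0x55 r1=0x28 r2=0x2a r3=0x20 r4=0x2b  N=0 Z=0
after  3: r0=0x55 r1=0x7f r2=0x2a r3=0x20 r4=0x2b  N=0 Z=0
after  4: r0=0x55 r1=0x7f r2=0x2a r3=0x20 r4=0x2b  N=0 Z=0
after  5: r0=0x7f r1=0x7f r2=0x2a r3=0x20 r4=0x2b  N=0 Z=0
after  6: r0=0xf5 r1=0x7f r2=0x2a r3=0x20 r4=0x2b  N=1 Z=0
after  7: r0=0x7f r1=0x7f r2=0x2a r3=0x20 r4=0x2b  N=0 Z=0
after  8: r0=0x7f r1=0x55 r2=0x2a r3=0x20 r4=0x2b  N=0 Z=0
after  9: r0=0x7f r1=0x55 r2=0x2a r3=0x20 r4=0x2b  N=0 Z=0
after 10: r0=0x20 r1=0x55 r2=0x2a r3=0x20 r4=0x2b  N=0 Z=0
-- IRQ taken; context saved, return-PC = 11 --

SAVED = 0x20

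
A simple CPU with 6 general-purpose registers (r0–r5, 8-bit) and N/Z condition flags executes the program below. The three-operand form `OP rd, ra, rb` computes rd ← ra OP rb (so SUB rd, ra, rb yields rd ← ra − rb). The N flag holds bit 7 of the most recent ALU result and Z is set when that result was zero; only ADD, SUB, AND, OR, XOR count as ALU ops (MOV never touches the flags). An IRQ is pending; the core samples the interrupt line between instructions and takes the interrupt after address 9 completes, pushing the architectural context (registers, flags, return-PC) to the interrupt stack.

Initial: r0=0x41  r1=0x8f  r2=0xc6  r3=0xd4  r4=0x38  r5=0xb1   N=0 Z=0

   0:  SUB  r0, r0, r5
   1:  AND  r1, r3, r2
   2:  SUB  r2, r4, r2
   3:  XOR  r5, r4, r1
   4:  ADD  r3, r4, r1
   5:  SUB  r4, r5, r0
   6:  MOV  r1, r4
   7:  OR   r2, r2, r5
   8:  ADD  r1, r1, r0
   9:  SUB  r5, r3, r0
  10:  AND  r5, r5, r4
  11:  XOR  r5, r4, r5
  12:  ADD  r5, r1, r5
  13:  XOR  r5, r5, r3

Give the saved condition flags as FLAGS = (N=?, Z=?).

FLAGS = (N=0, Z=0)

after  0: r0=0x90 r1=0x8f r2=0xc6 r3=0xd4 r4=0x38 r5=0xb1  N=1 Z=0
after  1: r0=0x90 r1=0xc4 r2=0xc6 r3=0xd4 r4=0x38 r5=0xb1  N=1 Z=0
after  2: r0=0x90 r1=0xc4 r2=0x72 r3=0xd4 r4=0x38 r5=0xb1  N=0 Z=0
after  3: r0=0x90 r1=0xc4 r2=0x72 r3=0xd4 r4=0x38 r5=0xfc  N=1 Z=0
after  4: r0=0x90 r1=0xc4 r2=0x72 r3=0xfc r4=0x38 r5=0xfc  N=1 Z=0
after  5: r0=0x90 r1=0xc4 r2=0x72 r3=0xfc r4=0x6c r5=0xfc  N=0 Z=0
after  6: r0=0x90 r1=0x6c r2=0x72 r3=0xfc r4=0x6c r5=0xfc  N=0 Z=0
after  7: r0=0x90 r1=0x6c r2=0xfe r3=0xfc r4=0x6c r5=0xfc  N=1 Z=0
after  8: r0=0x90 r1=0xfc r2=0xfe r3=0xfc r4=0x6c r5=0xfc  N=1 Z=0
after  9: r0=0x90 r1=0xfc r2=0xfe r3=0xfc r4=0x6c r5=0x6c  N=0 Z=0
-- IRQ taken; context saved, return-PC = 10 --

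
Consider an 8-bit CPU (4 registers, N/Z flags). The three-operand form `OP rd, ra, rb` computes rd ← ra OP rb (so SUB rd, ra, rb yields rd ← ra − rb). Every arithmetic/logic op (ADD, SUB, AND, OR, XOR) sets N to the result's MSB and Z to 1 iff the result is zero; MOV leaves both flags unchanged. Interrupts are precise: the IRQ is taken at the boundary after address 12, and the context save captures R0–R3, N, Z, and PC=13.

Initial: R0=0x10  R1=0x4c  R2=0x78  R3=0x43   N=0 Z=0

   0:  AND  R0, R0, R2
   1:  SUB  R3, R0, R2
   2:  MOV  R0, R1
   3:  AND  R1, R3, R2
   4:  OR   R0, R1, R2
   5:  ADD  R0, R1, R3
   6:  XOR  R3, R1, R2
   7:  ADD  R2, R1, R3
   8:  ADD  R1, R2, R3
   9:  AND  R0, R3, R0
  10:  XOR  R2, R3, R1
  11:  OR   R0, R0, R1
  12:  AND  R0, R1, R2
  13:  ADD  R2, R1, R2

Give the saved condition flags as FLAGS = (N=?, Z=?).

FLAGS = (N=1, Z=0)

after  0: R0=0x10 R1=0x4c R2=0x78 R3=0x43  N=0 Z=0
after  1: R0=0x10 R1=0x4c R2=0x78 R3=0x98  N=1 Z=0
after  2: R0=0x4c R1=0x4c R2=0x78 R3=0x98  N=1 Z=0
after  3: R0=0x4c R1=0x18 R2=0x78 R3=0x98  N=0 Z=0
after  4: R0=0x78 R1=0x18 R2=0x78 R3=0x98  N=0 Z=0
after  5: R0=0xb0 R1=0x18 R2=0x78 R3=0x98  N=1 Z=0
after  6: R0=0xb0 R1=0x18 R2=0x78 R3=0x60  N=0 Z=0
after  7: R0=0xb0 R1=0x18 R2=0x78 R3=0x60  N=0 Z=0
after  8: R0=0xb0 R1=0xd8 R2=0x78 R3=0x60  N=1 Z=0
after  9: R0=0x20 R1=0xd8 R2=0x78 R3=0x60  N=0 Z=0
after 10: R0=0x20 R1=0xd8 R2=0xb8 R3=0x60  N=1 Z=0
after 11: R0=0xf8 R1=0xd8 R2=0xb8 R3=0x60  N=1 Z=0
after 12: R0=0x98 R1=0xd8 R2=0xb8 R3=0x60  N=1 Z=0
-- IRQ taken; context saved, return-PC = 13 --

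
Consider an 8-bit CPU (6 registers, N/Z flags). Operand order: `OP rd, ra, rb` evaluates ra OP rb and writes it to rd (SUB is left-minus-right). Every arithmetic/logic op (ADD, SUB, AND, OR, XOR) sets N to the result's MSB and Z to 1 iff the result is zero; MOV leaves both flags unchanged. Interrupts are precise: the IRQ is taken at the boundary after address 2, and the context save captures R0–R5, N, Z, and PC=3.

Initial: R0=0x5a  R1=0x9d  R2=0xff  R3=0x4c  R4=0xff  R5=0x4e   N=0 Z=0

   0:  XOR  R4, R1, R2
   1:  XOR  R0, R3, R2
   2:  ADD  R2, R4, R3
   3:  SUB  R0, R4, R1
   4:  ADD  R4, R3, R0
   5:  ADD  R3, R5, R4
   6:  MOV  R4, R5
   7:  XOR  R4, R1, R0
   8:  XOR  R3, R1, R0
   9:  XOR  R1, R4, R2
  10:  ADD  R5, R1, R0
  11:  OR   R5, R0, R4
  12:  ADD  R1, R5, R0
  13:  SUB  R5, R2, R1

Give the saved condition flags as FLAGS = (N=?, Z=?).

FLAGS = (N=1, Z=0)

after  0: R0=0x5a R1=0x9d R2=0xff R3=0x4c R4=0x62 R5=0x4e  N=0 Z=0
after  1: R0=0xb3 R1=0x9d R2=0xff R3=0x4c R4=0x62 R5=0x4e  N=1 Z=0
after  2: R0=0xb3 R1=0x9d R2=0xae R3=0x4c R4=0x62 R5=0x4e  N=1 Z=0
-- IRQ taken; context saved, return-PC = 3 --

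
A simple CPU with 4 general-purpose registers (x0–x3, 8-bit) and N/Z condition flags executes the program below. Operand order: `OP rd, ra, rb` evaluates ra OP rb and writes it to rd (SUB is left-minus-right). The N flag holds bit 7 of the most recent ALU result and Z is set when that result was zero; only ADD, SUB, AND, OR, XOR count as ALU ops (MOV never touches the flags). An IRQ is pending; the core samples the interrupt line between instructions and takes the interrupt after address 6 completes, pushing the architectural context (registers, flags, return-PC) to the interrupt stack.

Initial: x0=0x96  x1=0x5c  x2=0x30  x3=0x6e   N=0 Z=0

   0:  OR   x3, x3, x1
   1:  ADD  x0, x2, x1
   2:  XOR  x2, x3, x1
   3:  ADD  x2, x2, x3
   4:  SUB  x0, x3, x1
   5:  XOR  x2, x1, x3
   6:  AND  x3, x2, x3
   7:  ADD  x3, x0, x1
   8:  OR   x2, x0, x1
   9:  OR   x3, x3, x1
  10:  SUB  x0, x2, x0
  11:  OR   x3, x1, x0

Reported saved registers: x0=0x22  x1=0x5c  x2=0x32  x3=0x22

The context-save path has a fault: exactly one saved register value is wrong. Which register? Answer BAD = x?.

after  0: x0=0x96 x1=0x5c x2=0x30 x3=0x7e  N=0 Z=0
after  1: x0=0x8c x1=0x5c x2=0x30 x3=0x7e  N=1 Z=0
after  2: x0=0x8c x1=0x5c x2=0x22 x3=0x7e  N=0 Z=0
after  3: x0=0x8c x1=0x5c x2=0xa0 x3=0x7e  N=1 Z=0
after  4: x0=0x22 x1=0x5c x2=0xa0 x3=0x7e  N=0 Z=0
after  5: x0=0x22 x1=0x5c x2=0x22 x3=0x7e  N=0 Z=0
after  6: x0=0x22 x1=0x5c x2=0x22 x3=0x22  N=0 Z=0
-- IRQ taken; context saved, return-PC = 7 --
mismatch: x2: reported 0x32 vs actual 0x22

BAD = x2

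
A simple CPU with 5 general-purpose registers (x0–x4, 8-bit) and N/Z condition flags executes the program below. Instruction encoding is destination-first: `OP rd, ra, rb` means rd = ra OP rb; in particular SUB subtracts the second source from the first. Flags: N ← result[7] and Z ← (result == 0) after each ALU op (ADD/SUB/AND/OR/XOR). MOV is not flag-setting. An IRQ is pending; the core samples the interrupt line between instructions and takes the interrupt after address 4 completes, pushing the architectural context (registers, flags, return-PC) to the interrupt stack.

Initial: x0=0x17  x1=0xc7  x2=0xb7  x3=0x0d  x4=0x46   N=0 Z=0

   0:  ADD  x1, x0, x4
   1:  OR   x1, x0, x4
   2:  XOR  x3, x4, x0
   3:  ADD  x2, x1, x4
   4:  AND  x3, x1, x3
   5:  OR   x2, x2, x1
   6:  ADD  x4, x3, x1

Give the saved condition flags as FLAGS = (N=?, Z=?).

after  0: x0=0x17 x1=0x5d x2=0xb7 x3=0x0d x4=0x46  N=0 Z=0
after  1: x0=0x17 x1=0x57 x2=0xb7 x3=0x0d x4=0x46  N=0 Z=0
after  2: x0=0x17 x1=0x57 x2=0xb7 x3=0x51 x4=0x46  N=0 Z=0
after  3: x0=0x17 x1=0x57 x2=0x9d x3=0x51 x4=0x46  N=1 Z=0
after  4: x0=0x17 x1=0x57 x2=0x9d x3=0x51 x4=0x46  N=0 Z=0
-- IRQ taken; context saved, return-PC = 5 --

FLAGS = (N=0, Z=0)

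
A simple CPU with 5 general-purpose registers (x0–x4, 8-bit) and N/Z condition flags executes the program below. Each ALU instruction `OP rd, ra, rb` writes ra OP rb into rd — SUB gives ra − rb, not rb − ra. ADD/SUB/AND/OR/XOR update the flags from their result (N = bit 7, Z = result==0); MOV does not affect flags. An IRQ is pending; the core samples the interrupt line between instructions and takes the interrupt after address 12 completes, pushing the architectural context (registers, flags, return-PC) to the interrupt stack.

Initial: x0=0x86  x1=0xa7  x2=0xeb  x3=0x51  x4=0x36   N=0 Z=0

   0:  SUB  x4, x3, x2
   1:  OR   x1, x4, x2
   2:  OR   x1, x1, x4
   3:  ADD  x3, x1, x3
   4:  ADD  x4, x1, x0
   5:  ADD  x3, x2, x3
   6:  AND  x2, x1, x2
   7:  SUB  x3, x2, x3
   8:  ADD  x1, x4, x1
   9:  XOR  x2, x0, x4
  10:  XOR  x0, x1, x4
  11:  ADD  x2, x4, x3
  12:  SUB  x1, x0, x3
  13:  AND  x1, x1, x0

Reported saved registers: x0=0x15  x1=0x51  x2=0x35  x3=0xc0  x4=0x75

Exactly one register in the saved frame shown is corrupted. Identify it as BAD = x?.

BAD = x0

after  0: x0=0x86 x1=0xa7 x2=0xeb x3=0x51 x4=0x66  N=0 Z=0
after  1: x0=0x86 x1=0xef x2=0xeb x3=0x51 x4=0x66  N=1 Z=0
after  2: x0=0x86 x1=0xef x2=0xeb x3=0x51 x4=0x66  N=1 Z=0
after  3: x0=0x86 x1=0xef x2=0xeb x3=0x40 x4=0x66  N=0 Z=0
after  4: x0=0x86 x1=0xef x2=0xeb x3=0x40 x4=0x75  N=0 Z=0
after  5: x0=0x86 x1=0xef x2=0xeb x3=0x2b x4=0x75  N=0 Z=0
after  6: x0=0x86 x1=0xef x2=0xeb x3=0x2b x4=0x75  N=1 Z=0
after  7: x0=0x86 x1=0xef x2=0xeb x3=0xc0 x4=0x75  N=1 Z=0
after  8: x0=0x86 x1=0x64 x2=0xeb x3=0xc0 x4=0x75  N=0 Z=0
after  9: x0=0x86 x1=0x64 x2=0xf3 x3=0xc0 x4=0x75  N=1 Z=0
after 10: x0=0x11 x1=0x64 x2=0xf3 x3=0xc0 x4=0x75  N=0 Z=0
after 11: x0=0x11 x1=0x64 x2=0x35 x3=0xc0 x4=0x75  N=0 Z=0
after 12: x0=0x11 x1=0x51 x2=0x35 x3=0xc0 x4=0x75  N=0 Z=0
-- IRQ taken; context saved, return-PC = 13 --
mismatch: x0: reported 0x15 vs actual 0x11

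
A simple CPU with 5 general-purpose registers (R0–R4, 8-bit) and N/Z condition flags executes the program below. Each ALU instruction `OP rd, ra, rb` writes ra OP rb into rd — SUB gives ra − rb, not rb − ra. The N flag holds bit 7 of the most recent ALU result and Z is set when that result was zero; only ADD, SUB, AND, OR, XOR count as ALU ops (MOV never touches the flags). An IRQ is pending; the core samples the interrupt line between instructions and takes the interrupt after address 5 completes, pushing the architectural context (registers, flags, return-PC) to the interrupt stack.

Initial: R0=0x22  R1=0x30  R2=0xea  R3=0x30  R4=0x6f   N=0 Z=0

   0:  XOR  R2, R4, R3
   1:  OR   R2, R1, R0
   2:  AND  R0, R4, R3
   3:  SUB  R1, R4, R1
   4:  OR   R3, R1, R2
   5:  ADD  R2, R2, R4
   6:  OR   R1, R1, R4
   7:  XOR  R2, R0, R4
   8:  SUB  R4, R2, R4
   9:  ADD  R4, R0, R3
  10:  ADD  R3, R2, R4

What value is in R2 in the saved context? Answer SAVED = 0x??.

after  0: R0=0x22 R1=0x30 R2=0x5f R3=0x30 R4=0x6f  N=0 Z=0
after  1: R0=0x22 R1=0x30 R2=0x32 R3=0x30 R4=0x6f  N=0 Z=0
after  2: R0=0x20 R1=0x30 R2=0x32 R3=0x30 R4=0x6f  N=0 Z=0
after  3: R0=0x20 R1=0x3f R2=0x32 R3=0x30 R4=0x6f  N=0 Z=0
after  4: R0=0x20 R1=0x3f R2=0x32 R3=0x3f R4=0x6f  N=0 Z=0
after  5: R0=0x20 R1=0x3f R2=0xa1 R3=0x3f R4=0x6f  N=1 Z=0
-- IRQ taken; context saved, return-PC = 6 --

SAVED = 0xa1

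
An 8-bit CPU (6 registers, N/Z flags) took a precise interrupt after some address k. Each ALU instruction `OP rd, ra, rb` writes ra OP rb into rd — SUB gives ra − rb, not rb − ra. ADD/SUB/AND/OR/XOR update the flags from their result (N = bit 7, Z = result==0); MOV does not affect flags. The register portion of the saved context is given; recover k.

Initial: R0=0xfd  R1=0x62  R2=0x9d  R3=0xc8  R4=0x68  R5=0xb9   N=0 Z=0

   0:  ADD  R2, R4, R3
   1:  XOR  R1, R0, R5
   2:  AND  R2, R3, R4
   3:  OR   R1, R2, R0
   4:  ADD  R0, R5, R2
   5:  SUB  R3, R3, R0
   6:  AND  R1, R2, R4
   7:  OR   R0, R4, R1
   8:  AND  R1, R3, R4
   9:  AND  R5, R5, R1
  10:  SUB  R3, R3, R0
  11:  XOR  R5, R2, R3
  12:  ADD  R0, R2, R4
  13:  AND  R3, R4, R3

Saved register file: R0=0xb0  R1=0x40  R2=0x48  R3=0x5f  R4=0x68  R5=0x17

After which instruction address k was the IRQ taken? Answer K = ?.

after  0: R0=0xfd R1=0x62 R2=0x30 R3=0xc8 R4=0x68 R5=0xb9  N=0 Z=0
after  1: R0=0xfd R1=0x44 R2=0x30 R3=0xc8 R4=0x68 R5=0xb9  N=0 Z=0
after  2: R0=0xfd R1=0x44 R2=0x48 R3=0xc8 R4=0x68 R5=0xb9  N=0 Z=0
after  3: R0=0xfd R1=0xfd R2=0x48 R3=0xc8 R4=0x68 R5=0xb9  N=1 Z=0
after  4: R0=0x01 R1=0xfd R2=0x48 R3=0xc8 R4=0x68 R5=0xb9  N=0 Z=0
after  5: R0=0x01 R1=0xfd R2=0x48 R3=0xc7 R4=0x68 R5=0xb9  N=1 Z=0
after  6: R0=0x01 R1=0x48 R2=0x48 R3=0xc7 R4=0x68 R5=0xb9  N=0 Z=0
after  7: R0=0x68 R1=0x48 R2=0x48 R3=0xc7 R4=0x68 R5=0xb9  N=0 Z=0
after  8: R0=0x68 R1=0x40 R2=0x48 R3=0xc7 R4=0x68 R5=0xb9  N=0 Z=0
after  9: R0=0x68 R1=0x40 R2=0x48 R3=0xc7 R4=0x68 R5=0x00  N=0 Z=1
after 10: R0=0x68 R1=0x40 R2=0x48 R3=0x5f R4=0x68 R5=0x00  N=0 Z=0
after 11: R0=0x68 R1=0x40 R2=0x48 R3=0x5f R4=0x68 R5=0x17  N=0 Z=0
after 12: R0=0xb0 R1=0x40 R2=0x48 R3=0x5f R4=0x68 R5=0x17  N=1 Z=0
-- IRQ taken; context saved, return-PC = 13 --

K = 12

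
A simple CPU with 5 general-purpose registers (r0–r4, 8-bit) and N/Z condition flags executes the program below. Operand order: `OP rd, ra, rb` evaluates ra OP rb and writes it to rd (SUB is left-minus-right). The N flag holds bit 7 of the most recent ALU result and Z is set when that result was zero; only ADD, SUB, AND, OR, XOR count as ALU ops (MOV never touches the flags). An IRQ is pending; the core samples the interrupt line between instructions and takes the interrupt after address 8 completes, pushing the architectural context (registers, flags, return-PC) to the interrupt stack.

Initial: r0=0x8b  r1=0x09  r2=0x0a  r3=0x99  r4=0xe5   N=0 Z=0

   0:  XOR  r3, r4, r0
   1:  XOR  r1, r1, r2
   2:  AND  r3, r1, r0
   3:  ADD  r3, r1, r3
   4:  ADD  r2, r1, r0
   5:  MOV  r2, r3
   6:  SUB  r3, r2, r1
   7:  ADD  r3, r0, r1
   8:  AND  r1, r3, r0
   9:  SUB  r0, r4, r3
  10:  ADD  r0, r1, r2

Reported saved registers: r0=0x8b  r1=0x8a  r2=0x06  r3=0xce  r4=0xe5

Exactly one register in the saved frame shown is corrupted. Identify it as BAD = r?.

BAD = r3

after  0: r0=0x8b r1=0x09 r2=0x0a r3=0x6e r4=0xe5  N=0 Z=0
after  1: r0=0x8b r1=0x03 r2=0x0a r3=0x6e r4=0xe5  N=0 Z=0
after  2: r0=0x8b r1=0x03 r2=0x0a r3=0x03 r4=0xe5  N=0 Z=0
after  3: r0=0x8b r1=0x03 r2=0x0a r3=0x06 r4=0xe5  N=0 Z=0
after  4: r0=0x8b r1=0x03 r2=0x8e r3=0x06 r4=0xe5  N=1 Z=0
after  5: r0=0x8b r1=0x03 r2=0x06 r3=0x06 r4=0xe5  N=1 Z=0
after  6: r0=0x8b r1=0x03 r2=0x06 r3=0x03 r4=0xe5  N=0 Z=0
after  7: r0=0x8b r1=0x03 r2=0x06 r3=0x8e r4=0xe5  N=1 Z=0
after  8: r0=0x8b r1=0x8a r2=0x06 r3=0x8e r4=0xe5  N=1 Z=0
-- IRQ taken; context saved, return-PC = 9 --
mismatch: r3: reported 0xce vs actual 0x8e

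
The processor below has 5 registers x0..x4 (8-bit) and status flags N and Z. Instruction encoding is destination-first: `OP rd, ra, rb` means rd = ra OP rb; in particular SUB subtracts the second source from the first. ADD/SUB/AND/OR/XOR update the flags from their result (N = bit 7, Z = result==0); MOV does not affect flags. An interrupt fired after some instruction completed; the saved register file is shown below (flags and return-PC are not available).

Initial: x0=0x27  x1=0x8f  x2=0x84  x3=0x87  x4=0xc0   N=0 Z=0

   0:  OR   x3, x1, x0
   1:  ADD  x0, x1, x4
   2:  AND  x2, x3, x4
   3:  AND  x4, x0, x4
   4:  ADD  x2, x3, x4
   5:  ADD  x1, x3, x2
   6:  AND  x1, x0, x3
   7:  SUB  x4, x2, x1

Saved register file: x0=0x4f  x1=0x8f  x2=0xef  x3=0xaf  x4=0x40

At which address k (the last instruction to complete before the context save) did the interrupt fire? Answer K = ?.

K = 4

after  0: x0=0x27 x1=0x8f x2=0x84 x3=0xaf x4=0xc0  N=1 Z=0
after  1: x0=0x4f x1=0x8f x2=0x84 x3=0xaf x4=0xc0  N=0 Z=0
after  2: x0=0x4f x1=0x8f x2=0x80 x3=0xaf x4=0xc0  N=1 Z=0
after  3: x0=0x4f x1=0x8f x2=0x80 x3=0xaf x4=0x40  N=0 Z=0
after  4: x0=0x4f x1=0x8f x2=0xef x3=0xaf x4=0x40  N=1 Z=0
-- IRQ taken; context saved, return-PC = 5 --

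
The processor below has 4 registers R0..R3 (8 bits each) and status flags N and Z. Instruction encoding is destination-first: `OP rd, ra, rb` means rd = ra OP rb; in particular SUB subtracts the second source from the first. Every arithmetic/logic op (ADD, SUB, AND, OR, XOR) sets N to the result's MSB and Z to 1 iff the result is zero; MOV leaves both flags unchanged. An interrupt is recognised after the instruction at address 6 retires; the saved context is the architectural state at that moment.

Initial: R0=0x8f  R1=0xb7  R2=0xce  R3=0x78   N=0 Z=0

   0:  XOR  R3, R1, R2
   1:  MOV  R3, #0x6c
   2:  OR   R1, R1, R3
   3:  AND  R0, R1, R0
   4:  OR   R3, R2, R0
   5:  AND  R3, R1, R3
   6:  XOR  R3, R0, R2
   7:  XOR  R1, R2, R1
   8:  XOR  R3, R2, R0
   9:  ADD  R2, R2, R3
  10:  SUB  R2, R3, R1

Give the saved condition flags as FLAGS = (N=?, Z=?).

after  0: R0=0x8f R1=0xb7 R2=0xce R3=0x79  N=0 Z=0
after  1: R0=0x8f R1=0xb7 R2=0xce R3=0x6c  N=0 Z=0
after  2: R0=0x8f R1=0xff R2=0xce R3=0x6c  N=1 Z=0
after  3: R0=0x8f R1=0xff R2=0xce R3=0x6c  N=1 Z=0
after  4: R0=0x8f R1=0xff R2=0xce R3=0xcf  N=1 Z=0
after  5: R0=0x8f R1=0xff R2=0xce R3=0xcf  N=1 Z=0
after  6: R0=0x8f R1=0xff R2=0xce R3=0x41  N=0 Z=0
-- IRQ taken; context saved, return-PC = 7 --

FLAGS = (N=0, Z=0)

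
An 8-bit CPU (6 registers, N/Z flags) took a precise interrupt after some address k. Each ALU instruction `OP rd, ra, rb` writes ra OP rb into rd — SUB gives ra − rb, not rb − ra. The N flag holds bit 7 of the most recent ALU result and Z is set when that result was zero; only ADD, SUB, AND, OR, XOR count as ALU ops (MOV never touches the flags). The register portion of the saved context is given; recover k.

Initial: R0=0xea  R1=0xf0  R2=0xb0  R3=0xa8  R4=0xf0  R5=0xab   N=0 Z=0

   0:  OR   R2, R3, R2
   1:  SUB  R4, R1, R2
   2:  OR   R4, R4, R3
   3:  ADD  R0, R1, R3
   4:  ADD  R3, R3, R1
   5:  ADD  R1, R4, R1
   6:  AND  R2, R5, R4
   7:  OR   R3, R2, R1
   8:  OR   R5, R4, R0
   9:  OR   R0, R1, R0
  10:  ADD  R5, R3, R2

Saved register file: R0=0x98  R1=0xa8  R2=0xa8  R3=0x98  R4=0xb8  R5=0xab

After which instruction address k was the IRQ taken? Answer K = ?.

K = 6

after  0: R0=0xea R1=0xf0 R2=0xb8 R3=0xa8 R4=0xf0 R5=0xab  N=1 Z=0
after  1: R0=0xea R1=0xf0 R2=0xb8 R3=0xa8 R4=0x38 R5=0xab  N=0 Z=0
after  2: R0=0xea R1=0xf0 R2=0xb8 R3=0xa8 R4=0xb8 R5=0xab  N=1 Z=0
after  3: R0=0x98 R1=0xf0 R2=0xb8 R3=0xa8 R4=0xb8 R5=0xab  N=1 Z=0
after  4: R0=0x98 R1=0xf0 R2=0xb8 R3=0x98 R4=0xb8 R5=0xab  N=1 Z=0
after  5: R0=0x98 R1=0xa8 R2=0xb8 R3=0x98 R4=0xb8 R5=0xab  N=1 Z=0
after  6: R0=0x98 R1=0xa8 R2=0xa8 R3=0x98 R4=0xb8 R5=0xab  N=1 Z=0
-- IRQ taken; context saved, return-PC = 7 --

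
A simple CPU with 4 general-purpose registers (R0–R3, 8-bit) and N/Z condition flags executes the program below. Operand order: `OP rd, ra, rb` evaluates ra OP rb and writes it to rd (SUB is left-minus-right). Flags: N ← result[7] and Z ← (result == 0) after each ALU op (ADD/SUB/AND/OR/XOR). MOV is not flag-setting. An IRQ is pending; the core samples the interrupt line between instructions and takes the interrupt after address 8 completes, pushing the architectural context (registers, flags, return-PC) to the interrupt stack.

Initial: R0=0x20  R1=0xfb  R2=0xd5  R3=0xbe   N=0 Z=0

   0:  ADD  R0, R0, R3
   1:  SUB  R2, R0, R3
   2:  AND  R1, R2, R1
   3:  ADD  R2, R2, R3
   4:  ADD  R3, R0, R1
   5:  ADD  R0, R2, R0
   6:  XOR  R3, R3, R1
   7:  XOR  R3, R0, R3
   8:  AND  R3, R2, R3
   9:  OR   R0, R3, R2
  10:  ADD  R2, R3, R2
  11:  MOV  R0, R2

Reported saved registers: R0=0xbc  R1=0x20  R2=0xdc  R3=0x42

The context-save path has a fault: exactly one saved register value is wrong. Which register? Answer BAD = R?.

BAD = R2

after  0: R0=0xde R1=0xfb R2=0xd5 R3=0xbe  N=1 Z=0
after  1: R0=0xde R1=0xfb R2=0x20 R3=0xbe  N=0 Z=0
after  2: R0=0xde R1=0x20 R2=0x20 R3=0xbe  N=0 Z=0
after  3: R0=0xde R1=0x20 R2=0xde R3=0xbe  N=1 Z=0
after  4: R0=0xde R1=0x20 R2=0xde R3=0xfe  N=1 Z=0
after  5: R0=0xbc R1=0x20 R2=0xde R3=0xfe  N=1 Z=0
after  6: R0=0xbc R1=0x20 R2=0xde R3=0xde  N=1 Z=0
after  7: R0=0xbc R1=0x20 R2=0xde R3=0x62  N=0 Z=0
after  8: R0=0xbc R1=0x20 R2=0xde R3=0x42  N=0 Z=0
-- IRQ taken; context saved, return-PC = 9 --
mismatch: R2: reported 0xdc vs actual 0xde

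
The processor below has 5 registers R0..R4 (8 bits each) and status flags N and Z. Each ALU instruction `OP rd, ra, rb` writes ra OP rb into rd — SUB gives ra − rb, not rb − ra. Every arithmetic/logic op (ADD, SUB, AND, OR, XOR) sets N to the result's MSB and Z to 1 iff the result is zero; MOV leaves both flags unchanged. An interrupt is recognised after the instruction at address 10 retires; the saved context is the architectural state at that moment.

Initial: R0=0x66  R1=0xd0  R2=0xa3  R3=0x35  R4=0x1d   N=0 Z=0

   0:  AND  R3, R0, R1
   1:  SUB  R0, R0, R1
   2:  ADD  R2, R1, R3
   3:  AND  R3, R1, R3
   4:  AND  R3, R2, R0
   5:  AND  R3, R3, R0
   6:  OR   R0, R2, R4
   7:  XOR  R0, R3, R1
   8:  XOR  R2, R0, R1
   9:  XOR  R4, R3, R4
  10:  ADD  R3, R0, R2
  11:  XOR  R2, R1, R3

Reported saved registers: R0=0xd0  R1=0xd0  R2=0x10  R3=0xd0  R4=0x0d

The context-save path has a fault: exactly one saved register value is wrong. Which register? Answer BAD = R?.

after  0: R0=0x66 R1=0xd0 R2=0xa3 R3=0x40 R4=0x1d  N=0 Z=0
after  1: R0=0x96 R1=0xd0 R2=0xa3 R3=0x40 R4=0x1d  N=1 Z=0
after  2: R0=0x96 R1=0xd0 R2=0x10 R3=0x40 R4=0x1d  N=0 Z=0
after  3: R0=0x96 R1=0xd0 R2=0x10 R3=0x40 R4=0x1d  N=0 Z=0
after  4: R0=0x96 R1=0xd0 R2=0x10 R3=0x10 R4=0x1d  N=0 Z=0
after  5: R0=0x96 R1=0xd0 R2=0x10 R3=0x10 R4=0x1d  N=0 Z=0
after  6: R0=0x1d R1=0xd0 R2=0x10 R3=0x10 R4=0x1d  N=0 Z=0
after  7: R0=0xc0 R1=0xd0 R2=0x10 R3=0x10 R4=0x1d  N=1 Z=0
after  8: R0=0xc0 R1=0xd0 R2=0x10 R3=0x10 R4=0x1d  N=0 Z=0
after  9: R0=0xc0 R1=0xd0 R2=0x10 R3=0x10 R4=0x0d  N=0 Z=0
after 10: R0=0xc0 R1=0xd0 R2=0x10 R3=0xd0 R4=0x0d  N=1 Z=0
-- IRQ taken; context saved, return-PC = 11 --
mismatch: R0: reported 0xd0 vs actual 0xc0

BAD = R0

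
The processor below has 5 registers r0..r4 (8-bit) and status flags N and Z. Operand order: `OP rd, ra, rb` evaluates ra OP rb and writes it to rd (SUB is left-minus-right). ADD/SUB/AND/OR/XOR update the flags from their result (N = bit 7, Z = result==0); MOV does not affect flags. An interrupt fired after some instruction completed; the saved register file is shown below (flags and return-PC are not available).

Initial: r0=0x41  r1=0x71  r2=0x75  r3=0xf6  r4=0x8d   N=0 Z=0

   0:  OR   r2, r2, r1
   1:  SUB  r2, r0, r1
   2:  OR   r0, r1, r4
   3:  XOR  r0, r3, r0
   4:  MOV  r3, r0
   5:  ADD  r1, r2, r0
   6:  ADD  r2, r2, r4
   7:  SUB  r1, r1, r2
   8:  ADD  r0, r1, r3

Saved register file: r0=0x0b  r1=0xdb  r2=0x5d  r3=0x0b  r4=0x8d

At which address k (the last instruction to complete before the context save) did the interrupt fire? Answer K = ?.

K = 6

after  0: r0=0x41 r1=0x71 r2=0x75 r3=0xf6 r4=0x8d  N=0 Z=0
after  1: r0=0x41 r1=0x71 r2=0xd0 r3=0xf6 r4=0x8d  N=1 Z=0
after  2: r0=0xfd r1=0x71 r2=0xd0 r3=0xf6 r4=0x8d  N=1 Z=0
after  3: r0=0x0b r1=0x71 r2=0xd0 r3=0xf6 r4=0x8d  N=0 Z=0
after  4: r0=0x0b r1=0x71 r2=0xd0 r3=0x0b r4=0x8d  N=0 Z=0
after  5: r0=0x0b r1=0xdb r2=0xd0 r3=0x0b r4=0x8d  N=1 Z=0
after  6: r0=0x0b r1=0xdb r2=0x5d r3=0x0b r4=0x8d  N=0 Z=0
-- IRQ taken; context saved, return-PC = 7 --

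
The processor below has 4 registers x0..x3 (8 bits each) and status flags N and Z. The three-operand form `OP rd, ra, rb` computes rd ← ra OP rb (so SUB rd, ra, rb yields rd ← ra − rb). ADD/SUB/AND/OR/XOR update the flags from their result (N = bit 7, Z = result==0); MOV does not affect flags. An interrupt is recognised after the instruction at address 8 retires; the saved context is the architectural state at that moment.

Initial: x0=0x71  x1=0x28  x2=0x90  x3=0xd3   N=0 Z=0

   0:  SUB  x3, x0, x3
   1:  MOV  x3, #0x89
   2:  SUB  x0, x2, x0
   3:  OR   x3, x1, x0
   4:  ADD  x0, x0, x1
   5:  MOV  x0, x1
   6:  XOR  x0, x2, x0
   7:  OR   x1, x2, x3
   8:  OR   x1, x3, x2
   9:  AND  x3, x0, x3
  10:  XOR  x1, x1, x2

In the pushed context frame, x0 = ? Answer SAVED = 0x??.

SAVED = 0xb8

after  0: x0=0x71 x1=0x28 x2=0x90 x3=0x9e  N=1 Z=0
after  1: x0=0x71 x1=0x28 x2=0x90 x3=0x89  N=1 Z=0
after  2: x0=0x1f x1=0x28 x2=0x90 x3=0x89  N=0 Z=0
after  3: x0=0x1f x1=0x28 x2=0x90 x3=0x3f  N=0 Z=0
after  4: x0=0x47 x1=0x28 x2=0x90 x3=0x3f  N=0 Z=0
after  5: x0=0x28 x1=0x28 x2=0x90 x3=0x3f  N=0 Z=0
after  6: x0=0xb8 x1=0x28 x2=0x90 x3=0x3f  N=1 Z=0
after  7: x0=0xb8 x1=0xbf x2=0x90 x3=0x3f  N=1 Z=0
after  8: x0=0xb8 x1=0xbf x2=0x90 x3=0x3f  N=1 Z=0
-- IRQ taken; context saved, return-PC = 9 --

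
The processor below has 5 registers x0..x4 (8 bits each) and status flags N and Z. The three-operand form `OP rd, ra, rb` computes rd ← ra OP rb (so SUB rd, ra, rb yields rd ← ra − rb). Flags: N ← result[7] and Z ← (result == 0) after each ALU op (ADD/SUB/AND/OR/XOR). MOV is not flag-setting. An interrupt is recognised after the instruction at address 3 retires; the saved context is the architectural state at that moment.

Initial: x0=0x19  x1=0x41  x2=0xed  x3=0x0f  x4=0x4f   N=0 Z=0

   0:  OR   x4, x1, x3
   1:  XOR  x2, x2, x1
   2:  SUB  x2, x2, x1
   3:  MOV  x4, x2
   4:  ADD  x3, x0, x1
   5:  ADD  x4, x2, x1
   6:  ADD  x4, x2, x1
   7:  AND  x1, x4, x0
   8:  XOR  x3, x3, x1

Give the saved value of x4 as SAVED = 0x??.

after  0: x0=0x19 x1=0x41 x2=0xed x3=0x0f x4=0x4f  N=0 Z=0
after  1: x0=0x19 x1=0x41 x2=0xac x3=0x0f x4=0x4f  N=1 Z=0
after  2: x0=0x19 x1=0x41 x2=0x6b x3=0x0f x4=0x4f  N=0 Z=0
after  3: x0=0x19 x1=0x41 x2=0x6b x3=0x0f x4=0x6b  N=0 Z=0
-- IRQ taken; context saved, return-PC = 4 --

SAVED = 0x6b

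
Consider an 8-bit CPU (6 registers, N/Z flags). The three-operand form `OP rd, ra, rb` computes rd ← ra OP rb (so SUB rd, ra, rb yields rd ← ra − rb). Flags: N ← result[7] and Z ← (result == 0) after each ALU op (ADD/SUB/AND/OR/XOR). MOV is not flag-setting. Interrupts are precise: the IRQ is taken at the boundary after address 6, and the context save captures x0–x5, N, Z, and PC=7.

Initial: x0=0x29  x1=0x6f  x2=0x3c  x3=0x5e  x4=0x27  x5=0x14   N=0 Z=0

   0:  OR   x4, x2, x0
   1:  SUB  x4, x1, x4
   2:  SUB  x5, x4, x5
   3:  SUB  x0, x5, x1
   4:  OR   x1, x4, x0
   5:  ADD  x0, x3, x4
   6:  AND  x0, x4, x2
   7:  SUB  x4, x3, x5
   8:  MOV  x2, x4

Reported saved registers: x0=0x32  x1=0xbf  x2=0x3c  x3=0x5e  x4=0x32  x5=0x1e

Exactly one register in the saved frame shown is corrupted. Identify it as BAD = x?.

after  0: x0=0x29 x1=0x6f x2=0x3c x3=0x5e x4=0x3d x5=0x14  N=0 Z=0
after  1: x0=0x29 x1=0x6f x2=0x3c x3=0x5e x4=0x32 x5=0x14  N=0 Z=0
after  2: x0=0x29 x1=0x6f x2=0x3c x3=0x5e x4=0x32 x5=0x1e  N=0 Z=0
after  3: x0=0xaf x1=0x6f x2=0x3c x3=0x5e x4=0x32 x5=0x1e  N=1 Z=0
after  4: x0=0xaf x1=0xbf x2=0x3c x3=0x5e x4=0x32 x5=0x1e  N=1 Z=0
after  5: x0=0x90 x1=0xbf x2=0x3c x3=0x5e x4=0x32 x5=0x1e  N=1 Z=0
after  6: x0=0x30 x1=0xbf x2=0x3c x3=0x5e x4=0x32 x5=0x1e  N=0 Z=0
-- IRQ taken; context saved, return-PC = 7 --
mismatch: x0: reported 0x32 vs actual 0x30

BAD = x0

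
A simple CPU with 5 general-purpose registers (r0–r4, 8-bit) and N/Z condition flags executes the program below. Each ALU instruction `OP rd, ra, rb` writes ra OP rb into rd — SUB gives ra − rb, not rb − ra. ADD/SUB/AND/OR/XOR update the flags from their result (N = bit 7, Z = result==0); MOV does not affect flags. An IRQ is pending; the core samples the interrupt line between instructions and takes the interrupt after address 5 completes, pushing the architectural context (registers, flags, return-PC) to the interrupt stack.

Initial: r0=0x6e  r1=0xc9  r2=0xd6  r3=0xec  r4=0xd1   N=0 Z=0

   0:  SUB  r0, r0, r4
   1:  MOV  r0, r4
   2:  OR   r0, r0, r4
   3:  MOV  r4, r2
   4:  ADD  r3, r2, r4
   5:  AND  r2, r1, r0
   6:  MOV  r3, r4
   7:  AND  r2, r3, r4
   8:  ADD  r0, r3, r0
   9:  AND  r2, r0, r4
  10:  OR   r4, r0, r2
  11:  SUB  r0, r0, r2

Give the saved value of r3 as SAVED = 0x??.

after  0: r0=0x9d r1=0xc9 r2=0xd6 r3=0xec r4=0xd1  N=1 Z=0
after  1: r0=0xd1 r1=0xc9 r2=0xd6 r3=0xec r4=0xd1  N=1 Z=0
after  2: r0=0xd1 r1=0xc9 r2=0xd6 r3=0xec r4=0xd1  N=1 Z=0
after  3: r0=0xd1 r1=0xc9 r2=0xd6 r3=0xec r4=0xd6  N=1 Z=0
after  4: r0=0xd1 r1=0xc9 r2=0xd6 r3=0xac r4=0xd6  N=1 Z=0
after  5: r0=0xd1 r1=0xc9 r2=0xc1 r3=0xac r4=0xd6  N=1 Z=0
-- IRQ taken; context saved, return-PC = 6 --

SAVED = 0xac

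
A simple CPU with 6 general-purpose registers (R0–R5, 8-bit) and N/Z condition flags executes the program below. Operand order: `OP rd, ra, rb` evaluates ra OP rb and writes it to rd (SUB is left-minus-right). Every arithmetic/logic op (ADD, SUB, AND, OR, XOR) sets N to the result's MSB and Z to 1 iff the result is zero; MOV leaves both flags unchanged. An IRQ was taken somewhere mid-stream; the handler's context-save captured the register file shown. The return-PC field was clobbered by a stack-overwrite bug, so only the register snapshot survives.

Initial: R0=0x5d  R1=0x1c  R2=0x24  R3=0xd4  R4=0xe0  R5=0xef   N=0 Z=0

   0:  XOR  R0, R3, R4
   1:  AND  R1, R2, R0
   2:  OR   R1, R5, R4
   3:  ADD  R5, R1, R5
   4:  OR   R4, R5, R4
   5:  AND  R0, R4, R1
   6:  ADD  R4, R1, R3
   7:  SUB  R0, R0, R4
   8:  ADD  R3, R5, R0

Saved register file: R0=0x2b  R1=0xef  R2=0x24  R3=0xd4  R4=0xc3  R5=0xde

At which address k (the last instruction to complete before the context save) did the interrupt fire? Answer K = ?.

after  0: R0=0x34 R1=0x1c R2=0x24 R3=0xd4 R4=0xe0 R5=0xef  N=0 Z=0
after  1: R0=0x34 R1=0x24 R2=0x24 R3=0xd4 R4=0xe0 R5=0xef  N=0 Z=0
after  2: R0=0x34 R1=0xef R2=0x24 R3=0xd4 R4=0xe0 R5=0xef  N=1 Z=0
after  3: R0=0x34 R1=0xef R2=0x24 R3=0xd4 R4=0xe0 R5=0xde  N=1 Z=0
after  4: R0=0x34 R1=0xef R2=0x24 R3=0xd4 R4=0xfe R5=0xde  N=1 Z=0
after  5: R0=0xee R1=0xef R2=0x24 R3=0xd4 R4=0xfe R5=0xde  N=1 Z=0
after  6: R0=0xee R1=0xef R2=0x24 R3=0xd4 R4=0xc3 R5=0xde  N=1 Z=0
after  7: R0=0x2b R1=0xef R2=0x24 R3=0xd4 R4=0xc3 R5=0xde  N=0 Z=0
-- IRQ taken; context saved, return-PC = 8 --

K = 7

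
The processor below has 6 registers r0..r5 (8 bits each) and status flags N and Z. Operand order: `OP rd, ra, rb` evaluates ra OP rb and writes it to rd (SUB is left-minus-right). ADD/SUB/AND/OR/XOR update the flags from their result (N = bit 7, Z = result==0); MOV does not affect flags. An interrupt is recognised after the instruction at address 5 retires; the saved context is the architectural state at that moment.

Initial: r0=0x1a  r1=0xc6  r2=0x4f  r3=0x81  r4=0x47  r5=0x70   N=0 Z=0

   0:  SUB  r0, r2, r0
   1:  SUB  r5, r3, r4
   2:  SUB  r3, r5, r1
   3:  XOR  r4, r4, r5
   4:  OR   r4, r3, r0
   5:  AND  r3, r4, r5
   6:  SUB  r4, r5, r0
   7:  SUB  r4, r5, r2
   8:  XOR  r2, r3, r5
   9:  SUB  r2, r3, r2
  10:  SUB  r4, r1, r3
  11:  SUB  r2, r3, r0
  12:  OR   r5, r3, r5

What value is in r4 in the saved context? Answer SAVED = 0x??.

SAVED = 0x75

after  0: r0=0x35 r1=0xc6 r2=0x4f r3=0x81 r4=0x47 r5=0x70  N=0 Z=0
after  1: r0=0x35 r1=0xc6 r2=0x4f r3=0x81 r4=0x47 r5=0x3a  N=0 Z=0
after  2: r0=0x35 r1=0xc6 r2=0x4f r3=0x74 r4=0x47 r5=0x3a  N=0 Z=0
after  3: r0=0x35 r1=0xc6 r2=0x4f r3=0x74 r4=0x7d r5=0x3a  N=0 Z=0
after  4: r0=0x35 r1=0xc6 r2=0x4f r3=0x74 r4=0x75 r5=0x3a  N=0 Z=0
after  5: r0=0x35 r1=0xc6 r2=0x4f r3=0x30 r4=0x75 r5=0x3a  N=0 Z=0
-- IRQ taken; context saved, return-PC = 6 --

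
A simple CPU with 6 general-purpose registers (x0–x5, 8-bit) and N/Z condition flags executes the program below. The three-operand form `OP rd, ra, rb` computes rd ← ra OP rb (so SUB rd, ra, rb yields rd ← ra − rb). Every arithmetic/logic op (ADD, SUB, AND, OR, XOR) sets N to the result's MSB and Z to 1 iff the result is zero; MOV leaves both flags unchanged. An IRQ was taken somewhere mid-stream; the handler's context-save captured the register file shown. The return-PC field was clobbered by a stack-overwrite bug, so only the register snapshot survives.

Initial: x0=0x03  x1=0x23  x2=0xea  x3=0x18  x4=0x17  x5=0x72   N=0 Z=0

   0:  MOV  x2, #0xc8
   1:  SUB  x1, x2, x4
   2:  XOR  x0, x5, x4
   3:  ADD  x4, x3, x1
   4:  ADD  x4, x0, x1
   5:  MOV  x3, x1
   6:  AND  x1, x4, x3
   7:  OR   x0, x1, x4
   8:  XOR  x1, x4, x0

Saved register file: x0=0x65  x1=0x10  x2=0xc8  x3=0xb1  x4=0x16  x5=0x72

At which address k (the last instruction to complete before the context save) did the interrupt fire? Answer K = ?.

after  0: x0=0x03 x1=0x23 x2=0xc8 x3=0x18 x4=0x17 x5=0x72  N=0 Z=0
after  1: x0=0x03 x1=0xb1 x2=0xc8 x3=0x18 x4=0x17 x5=0x72  N=1 Z=0
after  2: x0=0x65 x1=0xb1 x2=0xc8 x3=0x18 x4=0x17 x5=0x72  N=0 Z=0
after  3: x0=0x65 x1=0xb1 x2=0xc8 x3=0x18 x4=0xc9 x5=0x72  N=1 Z=0
after  4: x0=0x65 x1=0xb1 x2=0xc8 x3=0x18 x4=0x16 x5=0x72  N=0 Z=0
after  5: x0=0x65 x1=0xb1 x2=0xc8 x3=0xb1 x4=0x16 x5=0x72  N=0 Z=0
after  6: x0=0x65 x1=0x10 x2=0xc8 x3=0xb1 x4=0x16 x5=0x72  N=0 Z=0
-- IRQ taken; context saved, return-PC = 7 --

K = 6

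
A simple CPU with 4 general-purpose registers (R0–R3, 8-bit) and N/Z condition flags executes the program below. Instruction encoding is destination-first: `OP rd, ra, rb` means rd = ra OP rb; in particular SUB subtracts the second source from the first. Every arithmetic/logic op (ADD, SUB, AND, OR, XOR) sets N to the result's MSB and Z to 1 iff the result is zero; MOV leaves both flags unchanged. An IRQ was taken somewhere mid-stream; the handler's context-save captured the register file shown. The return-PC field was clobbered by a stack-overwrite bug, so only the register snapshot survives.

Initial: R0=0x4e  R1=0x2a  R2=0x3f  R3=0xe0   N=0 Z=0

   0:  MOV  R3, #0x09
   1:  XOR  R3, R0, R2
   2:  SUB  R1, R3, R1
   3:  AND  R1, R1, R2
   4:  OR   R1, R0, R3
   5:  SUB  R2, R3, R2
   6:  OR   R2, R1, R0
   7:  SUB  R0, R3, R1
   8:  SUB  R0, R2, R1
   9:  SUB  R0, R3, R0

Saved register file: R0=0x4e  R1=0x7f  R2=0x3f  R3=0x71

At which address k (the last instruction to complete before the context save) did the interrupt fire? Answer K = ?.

after  0: R0=0x4e R1=0x2a R2=0x3f R3=0x09  N=0 Z=0
after  1: R0=0x4e R1=0x2a R2=0x3f R3=0x71  N=0 Z=0
after  2: R0=0x4e R1=0x47 R2=0x3f R3=0x71  N=0 Z=0
after  3: R0=0x4e R1=0x07 R2=0x3f R3=0x71  N=0 Z=0
after  4: R0=0x4e R1=0x7f R2=0x3f R3=0x71  N=0 Z=0
-- IRQ taken; context saved, return-PC = 5 --

K = 4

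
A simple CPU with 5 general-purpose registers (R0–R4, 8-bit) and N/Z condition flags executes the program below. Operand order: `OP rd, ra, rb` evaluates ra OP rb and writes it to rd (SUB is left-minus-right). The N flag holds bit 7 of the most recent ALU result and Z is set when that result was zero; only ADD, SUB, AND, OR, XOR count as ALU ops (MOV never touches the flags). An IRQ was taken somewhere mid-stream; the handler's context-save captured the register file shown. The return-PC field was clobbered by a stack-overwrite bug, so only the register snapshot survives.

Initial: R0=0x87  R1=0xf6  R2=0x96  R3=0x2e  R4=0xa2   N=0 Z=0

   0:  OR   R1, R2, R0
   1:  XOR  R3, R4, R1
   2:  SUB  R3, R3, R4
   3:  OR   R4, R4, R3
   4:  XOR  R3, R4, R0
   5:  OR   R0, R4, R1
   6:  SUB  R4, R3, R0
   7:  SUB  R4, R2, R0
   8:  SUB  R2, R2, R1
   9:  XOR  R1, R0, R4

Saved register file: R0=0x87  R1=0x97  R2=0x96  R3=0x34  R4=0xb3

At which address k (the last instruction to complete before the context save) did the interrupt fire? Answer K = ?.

K = 4

after  0: R0=0x87 R1=0x97 R2=0x96 R3=0x2e R4=0xa2  N=1 Z=0
after  1: R0=0x87 R1=0x97 R2=0x96 R3=0x35 R4=0xa2  N=0 Z=0
after  2: R0=0x87 R1=0x97 R2=0x96 R3=0x93 R4=0xa2  N=1 Z=0
after  3: R0=0x87 R1=0x97 R2=0x96 R3=0x93 R4=0xb3  N=1 Z=0
after  4: R0=0x87 R1=0x97 R2=0x96 R3=0x34 R4=0xb3  N=0 Z=0
-- IRQ taken; context saved, return-PC = 5 --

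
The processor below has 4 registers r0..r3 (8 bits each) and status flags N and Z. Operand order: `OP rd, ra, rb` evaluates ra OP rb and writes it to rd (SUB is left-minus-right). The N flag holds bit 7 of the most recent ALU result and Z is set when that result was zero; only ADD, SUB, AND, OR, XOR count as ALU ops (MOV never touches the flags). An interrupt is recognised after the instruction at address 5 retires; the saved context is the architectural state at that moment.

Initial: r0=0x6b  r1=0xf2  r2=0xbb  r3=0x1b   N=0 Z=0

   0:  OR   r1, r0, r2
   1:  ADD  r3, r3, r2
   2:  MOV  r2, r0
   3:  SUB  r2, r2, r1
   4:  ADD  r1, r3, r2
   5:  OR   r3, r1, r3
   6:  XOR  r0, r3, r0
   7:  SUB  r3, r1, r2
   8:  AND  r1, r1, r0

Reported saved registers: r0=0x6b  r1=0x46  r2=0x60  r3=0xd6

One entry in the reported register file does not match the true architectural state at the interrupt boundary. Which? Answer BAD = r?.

after  0: r0=0x6b r1=0xfb r2=0xbb r3=0x1b  N=1 Z=0
after  1: r0=0x6b r1=0xfb r2=0xbb r3=0xd6  N=1 Z=0
after  2: r0=0x6b r1=0xfb r2=0x6b r3=0xd6  N=1 Z=0
after  3: r0=0x6b r1=0xfb r2=0x70 r3=0xd6  N=0 Z=0
after  4: r0=0x6b r1=0x46 r2=0x70 r3=0xd6  N=0 Z=0
after  5: r0=0x6b r1=0x46 r2=0x70 r3=0xd6  N=1 Z=0
-- IRQ taken; context saved, return-PC = 6 --
mismatch: r2: reported 0x60 vs actual 0x70

BAD = r2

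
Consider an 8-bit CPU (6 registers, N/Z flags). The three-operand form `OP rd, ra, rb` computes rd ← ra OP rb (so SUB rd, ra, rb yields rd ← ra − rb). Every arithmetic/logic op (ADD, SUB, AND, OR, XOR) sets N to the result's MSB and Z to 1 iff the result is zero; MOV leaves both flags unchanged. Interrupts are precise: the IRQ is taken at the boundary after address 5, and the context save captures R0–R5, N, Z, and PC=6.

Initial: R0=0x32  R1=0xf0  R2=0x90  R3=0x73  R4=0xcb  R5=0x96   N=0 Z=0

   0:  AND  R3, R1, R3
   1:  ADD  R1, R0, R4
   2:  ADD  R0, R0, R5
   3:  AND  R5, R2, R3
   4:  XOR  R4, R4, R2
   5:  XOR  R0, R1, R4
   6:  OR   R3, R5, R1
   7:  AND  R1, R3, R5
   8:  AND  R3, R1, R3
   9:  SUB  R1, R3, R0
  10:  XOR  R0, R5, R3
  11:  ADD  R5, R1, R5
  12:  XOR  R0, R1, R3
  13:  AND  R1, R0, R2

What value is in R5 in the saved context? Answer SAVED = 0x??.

after  0: R0=0x32 R1=0xf0 R2=0x90 R3=0x70 R4=0xcb R5=0x96  N=0 Z=0
after  1: R0=0x32 R1=0xfd R2=0x90 R3=0x70 R4=0xcb R5=0x96  N=1 Z=0
after  2: R0=0xc8 R1=0xfd R2=0x90 R3=0x70 R4=0xcb R5=0x96  N=1 Z=0
after  3: R0=0xc8 R1=0xfd R2=0x90 R3=0x70 R4=0xcb R5=0x10  N=0 Z=0
after  4: R0=0xc8 R1=0xfd R2=0x90 R3=0x70 R4=0x5b R5=0x10  N=0 Z=0
after  5: R0=0xa6 R1=0xfd R2=0x90 R3=0x70 R4=0x5b R5=0x10  N=1 Z=0
-- IRQ taken; context saved, return-PC = 6 --

SAVED = 0x10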